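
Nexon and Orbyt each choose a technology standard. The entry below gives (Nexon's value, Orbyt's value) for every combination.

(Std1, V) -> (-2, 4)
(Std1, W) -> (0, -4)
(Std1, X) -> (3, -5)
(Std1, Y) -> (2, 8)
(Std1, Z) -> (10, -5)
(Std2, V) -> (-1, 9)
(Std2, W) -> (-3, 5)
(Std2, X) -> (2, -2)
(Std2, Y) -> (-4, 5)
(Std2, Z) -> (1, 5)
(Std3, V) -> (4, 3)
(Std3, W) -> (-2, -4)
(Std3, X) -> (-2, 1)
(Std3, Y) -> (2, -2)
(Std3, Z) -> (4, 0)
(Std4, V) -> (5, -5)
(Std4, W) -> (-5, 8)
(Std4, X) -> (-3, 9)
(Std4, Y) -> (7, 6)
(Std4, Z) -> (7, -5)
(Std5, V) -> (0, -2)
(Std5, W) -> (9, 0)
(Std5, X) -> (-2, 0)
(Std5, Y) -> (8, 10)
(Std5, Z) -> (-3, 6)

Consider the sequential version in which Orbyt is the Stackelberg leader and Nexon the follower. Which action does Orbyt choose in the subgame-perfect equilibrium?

Nexon best-responds to each possible Orbyt move:
- V: BR = Std4, leader payoff -5.
- W: BR = Std5, leader payoff 0.
- X: BR = Std1, leader payoff -5.
- Y: BR = Std5, leader payoff 10.
- Z: BR = Std1, leader payoff -5.
Among -5, 0, -5, 10, -5, the best is 10 at Y. Subgame-perfect outcome: (Std5, Y) with payoffs (8, 10).

Y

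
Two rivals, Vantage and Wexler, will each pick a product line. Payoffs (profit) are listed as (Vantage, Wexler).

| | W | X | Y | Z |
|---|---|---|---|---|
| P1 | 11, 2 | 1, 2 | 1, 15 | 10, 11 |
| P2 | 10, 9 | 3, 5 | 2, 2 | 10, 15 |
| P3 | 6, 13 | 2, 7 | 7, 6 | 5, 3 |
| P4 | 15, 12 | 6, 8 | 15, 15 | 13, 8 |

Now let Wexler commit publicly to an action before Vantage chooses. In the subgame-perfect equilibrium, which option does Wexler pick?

Vantage best-responds to each possible Wexler move:
- W: BR = P4, leader payoff 12.
- X: BR = P4, leader payoff 8.
- Y: BR = P4, leader payoff 15.
- Z: BR = P4, leader payoff 8.
Maximizing over 12, 8, 15, 8, Wexler chooses Y. Subgame-perfect outcome: (P4, Y) with payoffs (15, 15).

Y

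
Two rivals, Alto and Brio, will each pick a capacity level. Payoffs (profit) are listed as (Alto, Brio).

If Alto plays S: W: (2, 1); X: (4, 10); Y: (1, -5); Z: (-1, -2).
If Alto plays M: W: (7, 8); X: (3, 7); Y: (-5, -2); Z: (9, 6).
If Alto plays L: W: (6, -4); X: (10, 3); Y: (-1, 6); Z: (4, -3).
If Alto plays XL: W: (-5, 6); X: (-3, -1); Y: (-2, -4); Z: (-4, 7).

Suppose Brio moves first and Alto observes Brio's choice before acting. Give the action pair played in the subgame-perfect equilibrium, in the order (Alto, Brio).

Solve by backward induction (Brio leads).
- W: BR = M, leader payoff 8.
- X: BR = L, leader payoff 3.
- Y: BR = S, leader payoff -5.
- Z: BR = M, leader payoff 6.
Brio's induced payoffs are 8, 3, -5, 6, so Brio commits to W. Subgame-perfect outcome: (M, W) with payoffs (7, 8).

(M, W)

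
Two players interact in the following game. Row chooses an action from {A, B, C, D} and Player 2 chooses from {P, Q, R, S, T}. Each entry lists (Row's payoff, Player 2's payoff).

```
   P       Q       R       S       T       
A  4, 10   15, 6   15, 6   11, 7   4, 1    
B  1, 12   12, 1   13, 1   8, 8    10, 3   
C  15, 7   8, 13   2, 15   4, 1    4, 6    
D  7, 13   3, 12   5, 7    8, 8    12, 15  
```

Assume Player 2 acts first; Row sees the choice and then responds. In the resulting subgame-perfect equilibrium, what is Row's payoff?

Work backward from Row's decision.
- P → Row plays C (best of 4, 1, 15, 7); Player 2 gets 7.
- Q → Row plays A (best of 15, 12, 8, 3); Player 2 gets 6.
- R → Row plays A (best of 15, 13, 2, 5); Player 2 gets 6.
- S → Row plays A (best of 11, 8, 4, 8); Player 2 gets 7.
- T → Row plays D (best of 4, 10, 4, 12); Player 2 gets 15.
Among 7, 6, 6, 7, 15, the best is 15 at T. Subgame-perfect outcome: (D, T) with payoffs (12, 15).

12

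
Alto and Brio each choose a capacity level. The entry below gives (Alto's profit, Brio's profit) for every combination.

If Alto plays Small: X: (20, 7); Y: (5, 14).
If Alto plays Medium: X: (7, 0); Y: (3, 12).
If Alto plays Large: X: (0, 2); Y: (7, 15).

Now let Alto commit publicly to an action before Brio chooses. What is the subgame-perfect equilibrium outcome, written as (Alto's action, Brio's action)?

Brio best-responds to each possible Alto move:
- Small → Brio plays Y (best of 7, 14); Alto gets 5.
- Medium → Brio plays Y (best of 0, 12); Alto gets 3.
- Large → Brio plays Y (best of 2, 15); Alto gets 7.
Maximizing over 5, 3, 7, Alto chooses Large. Subgame-perfect outcome: (Large, Y) with payoffs (7, 15).

(Large, Y)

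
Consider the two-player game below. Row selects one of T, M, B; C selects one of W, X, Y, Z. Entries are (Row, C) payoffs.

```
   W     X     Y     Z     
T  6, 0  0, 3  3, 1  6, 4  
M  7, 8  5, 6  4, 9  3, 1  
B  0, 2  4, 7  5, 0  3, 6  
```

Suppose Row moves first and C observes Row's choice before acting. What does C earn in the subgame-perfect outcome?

4

Backward induction with Row moving first.
- T: BR = Z, leader payoff 6.
- M: BR = Y, leader payoff 4.
- B: BR = X, leader payoff 4.
Row's induced payoffs are 6, 4, 4, so Row commits to T. Subgame-perfect outcome: (T, Z) with payoffs (6, 4).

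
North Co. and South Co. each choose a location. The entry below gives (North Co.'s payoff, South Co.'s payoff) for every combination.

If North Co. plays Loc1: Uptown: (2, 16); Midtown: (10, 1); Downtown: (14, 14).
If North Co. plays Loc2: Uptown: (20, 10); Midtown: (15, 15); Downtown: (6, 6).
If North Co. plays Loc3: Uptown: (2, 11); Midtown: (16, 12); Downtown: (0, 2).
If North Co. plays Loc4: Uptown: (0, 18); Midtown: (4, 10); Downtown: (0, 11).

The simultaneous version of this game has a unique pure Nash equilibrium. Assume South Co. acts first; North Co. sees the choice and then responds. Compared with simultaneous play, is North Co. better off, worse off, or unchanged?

Backward induction with South Co. moving first.
- Uptown → North Co. plays Loc2 (best of 2, 20, 2, 0); South Co. gets 10.
- Midtown → North Co. plays Loc3 (best of 10, 15, 16, 4); South Co. gets 12.
- Downtown → North Co. plays Loc1 (best of 14, 6, 0, 0); South Co. gets 14.
Among 10, 12, 14, the best is 14 at Downtown. Subgame-perfect outcome: (Loc1, Downtown) with payoffs (14, 14).
Under simultaneous play:
North Co.'s best replies: Uptown→Loc2; Midtown→Loc3; Downtown→Loc1.
South Co.'s best replies: Loc1→Uptown; Loc2→Midtown; Loc3→Midtown; Loc4→Uptown.
Only (Loc3, Midtown) has each player best-responding; Nash payoffs (16, 12).
North Co. earns 14 sequentially versus 16 at the Nash outcome: worse off.

worse off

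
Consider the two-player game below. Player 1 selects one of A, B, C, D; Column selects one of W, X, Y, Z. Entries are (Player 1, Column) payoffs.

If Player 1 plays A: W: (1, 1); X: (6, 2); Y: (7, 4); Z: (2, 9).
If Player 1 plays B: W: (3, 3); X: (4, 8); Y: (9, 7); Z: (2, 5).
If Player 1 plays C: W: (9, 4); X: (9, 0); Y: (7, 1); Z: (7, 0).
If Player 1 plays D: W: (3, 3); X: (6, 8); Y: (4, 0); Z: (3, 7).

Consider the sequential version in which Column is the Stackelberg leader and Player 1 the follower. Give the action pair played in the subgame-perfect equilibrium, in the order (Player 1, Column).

Solve by backward induction (Column leads).
- W: Player 1 compares 1, 3, 9, 3 and picks C; Column would get 4.
- X: Player 1 compares 6, 4, 9, 6 and picks C; Column would get 0.
- Y: Player 1 compares 7, 9, 7, 4 and picks B; Column would get 7.
- Z: Player 1 compares 2, 2, 7, 3 and picks C; Column would get 0.
Maximizing over 4, 0, 7, 0, Column chooses Y. Subgame-perfect outcome: (B, Y) with payoffs (9, 7).

(B, Y)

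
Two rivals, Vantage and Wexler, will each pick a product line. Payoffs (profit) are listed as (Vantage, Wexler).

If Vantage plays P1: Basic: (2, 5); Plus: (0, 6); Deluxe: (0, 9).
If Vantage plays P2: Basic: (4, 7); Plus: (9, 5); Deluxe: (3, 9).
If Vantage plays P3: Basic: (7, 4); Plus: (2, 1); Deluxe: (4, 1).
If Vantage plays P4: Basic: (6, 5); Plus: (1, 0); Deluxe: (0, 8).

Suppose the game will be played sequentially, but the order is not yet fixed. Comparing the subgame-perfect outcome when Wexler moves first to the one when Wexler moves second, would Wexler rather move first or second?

If Vantage leads: Wexler's best replies are P1→Deluxe, P2→Deluxe, P3→Basic, P4→Deluxe; Vantage's induced payoffs 0, 3, 7, 0; outcome (P3, Basic), payoffs (7, 4).
If Wexler leads: Vantage's best replies are Basic→P3, Plus→P2, Deluxe→P3; Wexler's induced payoffs 4, 5, 1; outcome (P2, Plus), payoffs (9, 5).
Wexler gets 5 moving first and 4 moving second, so Wexler prefers to move first.

first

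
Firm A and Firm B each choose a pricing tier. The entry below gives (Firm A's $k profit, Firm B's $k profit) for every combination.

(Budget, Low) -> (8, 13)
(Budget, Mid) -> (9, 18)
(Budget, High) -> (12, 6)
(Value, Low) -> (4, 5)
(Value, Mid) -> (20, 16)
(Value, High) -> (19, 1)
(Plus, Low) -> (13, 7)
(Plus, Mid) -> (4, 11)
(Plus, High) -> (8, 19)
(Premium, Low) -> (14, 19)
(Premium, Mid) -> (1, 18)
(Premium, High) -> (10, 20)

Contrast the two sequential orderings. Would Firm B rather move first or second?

first

If Firm A leads: Firm B's best replies are Budget→Mid, Value→Mid, Plus→High, Premium→High; Firm A's induced payoffs 9, 20, 8, 10; outcome (Value, Mid), payoffs (20, 16).
If Firm B leads: Firm A's best replies are Low→Premium, Mid→Value, High→Value; Firm B's induced payoffs 19, 16, 1; outcome (Premium, Low), payoffs (14, 19).
Firm B gets 19 moving first and 16 moving second, so Firm B prefers to move first.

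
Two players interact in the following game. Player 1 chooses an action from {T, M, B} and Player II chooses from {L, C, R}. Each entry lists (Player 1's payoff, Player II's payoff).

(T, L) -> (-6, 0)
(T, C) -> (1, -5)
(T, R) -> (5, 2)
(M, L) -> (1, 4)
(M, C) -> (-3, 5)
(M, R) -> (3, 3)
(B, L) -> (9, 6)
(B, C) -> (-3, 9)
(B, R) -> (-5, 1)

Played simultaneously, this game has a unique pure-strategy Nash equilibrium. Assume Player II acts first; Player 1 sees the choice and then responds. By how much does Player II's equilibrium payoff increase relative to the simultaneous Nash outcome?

Work backward from Player 1's decision.
- L: BR = B, leader payoff 6.
- C: BR = T, leader payoff -5.
- R: BR = T, leader payoff 2.
Among 6, -5, 2, the best is 6 at L. Subgame-perfect outcome: (B, L) with payoffs (9, 6).
Under simultaneous play:
Player 1's best replies: L→B; C→T; R→T.
Player II's best replies: T→R; M→C; B→C.
The unique mutual best reply is (T, R), giving (5, 2).
Player II's commitment gain: 6 − 2 = 4.

4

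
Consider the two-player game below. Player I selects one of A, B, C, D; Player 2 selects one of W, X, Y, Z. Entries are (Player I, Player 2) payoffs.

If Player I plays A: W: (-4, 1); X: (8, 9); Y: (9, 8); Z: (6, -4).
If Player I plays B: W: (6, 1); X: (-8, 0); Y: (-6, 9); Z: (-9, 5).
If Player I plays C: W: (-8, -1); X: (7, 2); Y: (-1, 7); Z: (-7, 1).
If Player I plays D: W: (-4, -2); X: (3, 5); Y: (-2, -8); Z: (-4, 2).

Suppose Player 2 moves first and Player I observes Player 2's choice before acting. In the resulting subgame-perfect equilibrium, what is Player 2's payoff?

9

Work backward from Player I's decision.
- W: Player I compares -4, 6, -8, -4 and picks B; Player 2 would get 1.
- X: Player I compares 8, -8, 7, 3 and picks A; Player 2 would get 9.
- Y: Player I compares 9, -6, -1, -2 and picks A; Player 2 would get 8.
- Z: Player I compares 6, -9, -7, -4 and picks A; Player 2 would get -4.
Among 1, 9, 8, -4, the best is 9 at X. Subgame-perfect outcome: (A, X) with payoffs (8, 9).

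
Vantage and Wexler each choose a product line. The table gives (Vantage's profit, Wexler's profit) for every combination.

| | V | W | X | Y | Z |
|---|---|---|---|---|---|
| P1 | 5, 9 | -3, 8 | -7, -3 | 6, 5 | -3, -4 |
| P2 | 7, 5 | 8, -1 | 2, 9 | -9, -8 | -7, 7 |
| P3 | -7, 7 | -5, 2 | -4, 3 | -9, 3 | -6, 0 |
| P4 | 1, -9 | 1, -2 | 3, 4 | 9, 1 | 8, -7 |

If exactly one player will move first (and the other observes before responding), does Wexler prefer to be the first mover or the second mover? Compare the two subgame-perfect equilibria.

second

If Vantage leads: Wexler's best replies are P1→V, P2→X, P3→V, P4→X; Vantage's induced payoffs 5, 2, -7, 3; outcome (P1, V), payoffs (5, 9).
If Wexler leads: Vantage's best replies are V→P2, W→P2, X→P4, Y→P4, Z→P4; Wexler's induced payoffs 5, -1, 4, 1, -7; outcome (P2, V), payoffs (7, 5).
Wexler gets 5 moving first and 9 moving second, so Wexler prefers to move second.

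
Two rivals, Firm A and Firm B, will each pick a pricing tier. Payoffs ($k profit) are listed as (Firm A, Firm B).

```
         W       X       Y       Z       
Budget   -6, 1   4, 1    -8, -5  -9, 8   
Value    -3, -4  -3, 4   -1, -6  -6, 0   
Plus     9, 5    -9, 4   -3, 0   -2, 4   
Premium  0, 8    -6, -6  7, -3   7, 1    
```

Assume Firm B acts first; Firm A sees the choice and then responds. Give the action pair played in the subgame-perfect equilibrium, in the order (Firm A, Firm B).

(Plus, W)

Firm A best-responds to each possible Firm B move:
- W: BR = Plus, leader payoff 5.
- X: BR = Budget, leader payoff 1.
- Y: BR = Premium, leader payoff -3.
- Z: BR = Premium, leader payoff 1.
Maximizing over 5, 1, -3, 1, Firm B chooses W. Subgame-perfect outcome: (Plus, W) with payoffs (9, 5).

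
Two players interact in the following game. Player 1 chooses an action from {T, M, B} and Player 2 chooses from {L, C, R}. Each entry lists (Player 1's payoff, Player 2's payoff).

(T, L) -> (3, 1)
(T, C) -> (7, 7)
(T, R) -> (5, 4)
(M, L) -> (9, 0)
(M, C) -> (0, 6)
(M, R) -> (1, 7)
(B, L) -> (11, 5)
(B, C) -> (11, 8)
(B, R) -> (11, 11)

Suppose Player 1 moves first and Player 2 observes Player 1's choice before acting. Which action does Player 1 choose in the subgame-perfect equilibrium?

B

Solve by backward induction (Player 1 leads).
- T: Player 2 compares 1, 7, 4 and picks C; Player 1 would get 7.
- M: Player 2 compares 0, 6, 7 and picks R; Player 1 would get 1.
- B: Player 2 compares 5, 8, 11 and picks R; Player 1 would get 11.
Maximizing over 7, 1, 11, Player 1 chooses B. Subgame-perfect outcome: (B, R) with payoffs (11, 11).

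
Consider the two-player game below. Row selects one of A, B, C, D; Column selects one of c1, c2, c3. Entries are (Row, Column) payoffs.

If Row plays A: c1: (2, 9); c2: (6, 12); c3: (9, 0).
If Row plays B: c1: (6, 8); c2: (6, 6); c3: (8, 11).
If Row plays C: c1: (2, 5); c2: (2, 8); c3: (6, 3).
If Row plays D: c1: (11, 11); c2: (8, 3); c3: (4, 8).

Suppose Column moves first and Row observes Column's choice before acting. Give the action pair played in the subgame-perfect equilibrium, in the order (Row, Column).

Solve by backward induction (Column leads).
- c1 → Row plays D (best of 2, 6, 2, 11); Column gets 11.
- c2 → Row plays D (best of 6, 6, 2, 8); Column gets 3.
- c3 → Row plays A (best of 9, 8, 6, 4); Column gets 0.
Column's induced payoffs are 11, 3, 0, so Column commits to c1. Subgame-perfect outcome: (D, c1) with payoffs (11, 11).

(D, c1)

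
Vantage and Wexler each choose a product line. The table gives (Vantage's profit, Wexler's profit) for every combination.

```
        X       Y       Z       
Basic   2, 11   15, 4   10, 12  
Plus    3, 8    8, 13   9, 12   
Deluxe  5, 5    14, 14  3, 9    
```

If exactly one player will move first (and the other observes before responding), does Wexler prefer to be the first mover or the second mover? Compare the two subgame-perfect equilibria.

second

If Vantage leads: Wexler's best replies are Basic→Z, Plus→Y, Deluxe→Y; Vantage's induced payoffs 10, 8, 14; outcome (Deluxe, Y), payoffs (14, 14).
If Wexler leads: Vantage's best replies are X→Deluxe, Y→Basic, Z→Basic; Wexler's induced payoffs 5, 4, 12; outcome (Basic, Z), payoffs (10, 12).
Wexler gets 12 moving first and 14 moving second, so Wexler prefers to move second.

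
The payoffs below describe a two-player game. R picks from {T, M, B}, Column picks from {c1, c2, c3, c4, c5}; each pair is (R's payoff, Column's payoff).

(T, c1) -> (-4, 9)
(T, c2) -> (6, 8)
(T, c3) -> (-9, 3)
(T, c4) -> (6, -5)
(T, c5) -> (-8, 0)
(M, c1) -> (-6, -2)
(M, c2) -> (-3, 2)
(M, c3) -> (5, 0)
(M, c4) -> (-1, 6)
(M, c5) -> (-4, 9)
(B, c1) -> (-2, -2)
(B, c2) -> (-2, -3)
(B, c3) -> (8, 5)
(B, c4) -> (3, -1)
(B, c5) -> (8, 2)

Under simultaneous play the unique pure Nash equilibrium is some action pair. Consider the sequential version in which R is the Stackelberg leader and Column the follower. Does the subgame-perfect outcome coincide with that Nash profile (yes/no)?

Backward induction with R moving first.
- T → Column plays c1 (best of 9, 8, 3, -5, 0); R gets -4.
- M → Column plays c5 (best of -2, 2, 0, 6, 9); R gets -4.
- B → Column plays c3 (best of -2, -3, 5, -1, 2); R gets 8.
R's induced payoffs are -4, -4, 8, so R commits to B. Subgame-perfect outcome: (B, c3) with payoffs (8, 5).
Under simultaneous play:
R's best replies: c1→B; c2→T; c3→B; c4→T; c5→B.
Column's best replies: T→c1; M→c5; B→c3.
The unique mutual best reply is (B, c3), giving (8, 5).
Sequential outcome (B, c3) coincides with the Nash profile (B, c3).

yes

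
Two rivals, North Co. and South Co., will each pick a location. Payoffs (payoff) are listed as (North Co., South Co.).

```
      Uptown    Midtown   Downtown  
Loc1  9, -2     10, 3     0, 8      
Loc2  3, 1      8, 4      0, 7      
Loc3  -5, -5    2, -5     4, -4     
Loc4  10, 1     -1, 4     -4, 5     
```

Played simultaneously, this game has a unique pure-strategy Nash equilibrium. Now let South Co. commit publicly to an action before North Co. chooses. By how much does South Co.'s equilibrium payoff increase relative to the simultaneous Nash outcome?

7

North Co. best-responds to each possible South Co. move:
- Uptown → North Co. plays Loc4 (best of 9, 3, -5, 10); South Co. gets 1.
- Midtown → North Co. plays Loc1 (best of 10, 8, 2, -1); South Co. gets 3.
- Downtown → North Co. plays Loc3 (best of 0, 0, 4, -4); South Co. gets -4.
Maximizing over 1, 3, -4, South Co. chooses Midtown. Subgame-perfect outcome: (Loc1, Midtown) with payoffs (10, 3).
For the simultaneous game, intersect best replies.
North Co.'s best replies: Uptown→Loc4; Midtown→Loc1; Downtown→Loc3.
South Co.'s best replies: Loc1→Downtown; Loc2→Downtown; Loc3→Downtown; Loc4→Downtown.
The unique mutual best reply is (Loc3, Downtown), giving (4, -4).
South Co.'s commitment gain: 3 − -4 = 7.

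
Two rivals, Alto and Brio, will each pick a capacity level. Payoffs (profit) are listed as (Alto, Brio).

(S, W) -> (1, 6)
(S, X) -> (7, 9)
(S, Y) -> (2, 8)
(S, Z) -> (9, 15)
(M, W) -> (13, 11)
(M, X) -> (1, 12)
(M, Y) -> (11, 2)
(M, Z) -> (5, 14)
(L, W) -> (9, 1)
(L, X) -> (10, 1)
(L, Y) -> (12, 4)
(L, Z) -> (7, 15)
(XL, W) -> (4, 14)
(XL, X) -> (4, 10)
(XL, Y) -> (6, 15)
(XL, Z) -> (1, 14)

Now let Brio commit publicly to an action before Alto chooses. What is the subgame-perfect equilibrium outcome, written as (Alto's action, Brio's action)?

(S, Z)

Backward induction with Brio moving first.
- W: Alto compares 1, 13, 9, 4 and picks M; Brio would get 11.
- X: Alto compares 7, 1, 10, 4 and picks L; Brio would get 1.
- Y: Alto compares 2, 11, 12, 6 and picks L; Brio would get 4.
- Z: Alto compares 9, 5, 7, 1 and picks S; Brio would get 15.
Among 11, 1, 4, 15, the best is 15 at Z. Subgame-perfect outcome: (S, Z) with payoffs (9, 15).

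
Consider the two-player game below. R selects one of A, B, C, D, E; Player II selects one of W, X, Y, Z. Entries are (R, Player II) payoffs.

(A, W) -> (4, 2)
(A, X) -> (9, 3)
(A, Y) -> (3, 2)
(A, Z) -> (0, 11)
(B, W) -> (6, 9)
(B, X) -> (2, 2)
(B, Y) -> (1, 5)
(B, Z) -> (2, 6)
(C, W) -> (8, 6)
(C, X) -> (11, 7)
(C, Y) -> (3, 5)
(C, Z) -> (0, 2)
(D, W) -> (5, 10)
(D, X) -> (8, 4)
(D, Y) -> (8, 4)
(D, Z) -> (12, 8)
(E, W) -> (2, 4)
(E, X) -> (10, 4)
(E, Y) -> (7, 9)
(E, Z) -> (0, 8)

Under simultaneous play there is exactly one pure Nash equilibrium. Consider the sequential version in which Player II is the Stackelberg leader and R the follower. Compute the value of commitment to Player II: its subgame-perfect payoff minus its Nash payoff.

1

Solve by backward induction (Player II leads).
- W: BR = C, leader payoff 6.
- X: BR = C, leader payoff 7.
- Y: BR = D, leader payoff 4.
- Z: BR = D, leader payoff 8.
Maximizing over 6, 7, 4, 8, Player II chooses Z. Subgame-perfect outcome: (D, Z) with payoffs (12, 8).
For the simultaneous game, intersect best replies.
R's best replies: W→C; X→C; Y→D; Z→D.
Player II's best replies: A→Z; B→W; C→X; D→W; E→Y.
The unique mutual best reply is (C, X), giving (11, 7).
Player II's commitment gain: 8 − 7 = 1.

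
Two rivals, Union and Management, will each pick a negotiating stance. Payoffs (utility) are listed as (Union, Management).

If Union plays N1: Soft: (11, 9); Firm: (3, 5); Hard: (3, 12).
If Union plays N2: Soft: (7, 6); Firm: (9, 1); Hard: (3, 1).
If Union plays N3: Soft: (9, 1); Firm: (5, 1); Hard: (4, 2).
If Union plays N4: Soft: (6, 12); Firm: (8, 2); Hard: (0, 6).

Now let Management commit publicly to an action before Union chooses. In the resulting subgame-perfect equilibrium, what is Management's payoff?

9

Backward induction with Management moving first.
- Soft: BR = N1, leader payoff 9.
- Firm: BR = N2, leader payoff 1.
- Hard: BR = N3, leader payoff 2.
Maximizing over 9, 1, 2, Management chooses Soft. Subgame-perfect outcome: (N1, Soft) with payoffs (11, 9).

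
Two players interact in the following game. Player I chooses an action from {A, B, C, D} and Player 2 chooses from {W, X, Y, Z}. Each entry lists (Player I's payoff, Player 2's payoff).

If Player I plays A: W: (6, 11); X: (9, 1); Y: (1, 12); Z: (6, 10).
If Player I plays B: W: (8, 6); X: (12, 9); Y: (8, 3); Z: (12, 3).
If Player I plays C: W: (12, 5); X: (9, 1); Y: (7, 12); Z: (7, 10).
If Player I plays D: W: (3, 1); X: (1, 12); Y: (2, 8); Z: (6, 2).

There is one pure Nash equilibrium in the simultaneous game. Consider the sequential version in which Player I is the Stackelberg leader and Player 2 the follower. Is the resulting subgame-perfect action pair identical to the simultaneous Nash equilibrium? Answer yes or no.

Backward induction with Player I moving first.
- A: Player 2 compares 11, 1, 12, 10 and picks Y; Player I would get 1.
- B: Player 2 compares 6, 9, 3, 3 and picks X; Player I would get 12.
- C: Player 2 compares 5, 1, 12, 10 and picks Y; Player I would get 7.
- D: Player 2 compares 1, 12, 8, 2 and picks X; Player I would get 1.
Player I's induced payoffs are 1, 12, 7, 1, so Player I commits to B. Subgame-perfect outcome: (B, X) with payoffs (12, 9).
For the simultaneous game, intersect best replies.
Player I's best replies: W→C; X→B; Y→B; Z→B.
Player 2's best replies: A→Y; B→X; C→Y; D→X.
The unique mutual best reply is (B, X), giving (12, 9).
Sequential outcome (B, X) coincides with the Nash profile (B, X).

yes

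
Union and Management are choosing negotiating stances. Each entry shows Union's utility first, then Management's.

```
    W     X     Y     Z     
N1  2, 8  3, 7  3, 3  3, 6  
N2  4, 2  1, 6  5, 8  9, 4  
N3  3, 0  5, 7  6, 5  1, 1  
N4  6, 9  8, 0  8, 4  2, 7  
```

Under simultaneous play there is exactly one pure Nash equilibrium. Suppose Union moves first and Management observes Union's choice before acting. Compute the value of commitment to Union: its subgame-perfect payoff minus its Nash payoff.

0

Solve by backward induction (Union leads).
- N1: Management compares 8, 7, 3, 6 and picks W; Union would get 2.
- N2: Management compares 2, 6, 8, 4 and picks Y; Union would get 5.
- N3: Management compares 0, 7, 5, 1 and picks X; Union would get 5.
- N4: Management compares 9, 0, 4, 7 and picks W; Union would get 6.
Union's induced payoffs are 2, 5, 5, 6, so Union commits to N4. Subgame-perfect outcome: (N4, W) with payoffs (6, 9).
Under simultaneous play:
Union's best replies: W→N4; X→N4; Y→N4; Z→N2.
Management's best replies: N1→W; N2→Y; N3→X; N4→W.
Only (N4, W) has each player best-responding; Nash payoffs (6, 9).
Union's commitment gain: 6 − 6 = 0.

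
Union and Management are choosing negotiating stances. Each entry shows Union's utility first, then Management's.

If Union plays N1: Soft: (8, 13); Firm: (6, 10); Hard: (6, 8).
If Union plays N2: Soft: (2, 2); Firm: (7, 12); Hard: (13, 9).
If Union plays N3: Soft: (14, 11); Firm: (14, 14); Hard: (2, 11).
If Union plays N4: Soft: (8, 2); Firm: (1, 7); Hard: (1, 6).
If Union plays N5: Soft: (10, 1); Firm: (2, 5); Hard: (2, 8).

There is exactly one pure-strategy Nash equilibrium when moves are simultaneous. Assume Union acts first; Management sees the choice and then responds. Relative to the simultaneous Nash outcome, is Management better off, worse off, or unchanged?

unchanged

Backward induction with Union moving first.
- N1: Management compares 13, 10, 8 and picks Soft; Union would get 8.
- N2: Management compares 2, 12, 9 and picks Firm; Union would get 7.
- N3: Management compares 11, 14, 11 and picks Firm; Union would get 14.
- N4: Management compares 2, 7, 6 and picks Firm; Union would get 1.
- N5: Management compares 1, 5, 8 and picks Hard; Union would get 2.
Union's induced payoffs are 8, 7, 14, 1, 2, so Union commits to N3. Subgame-perfect outcome: (N3, Firm) with payoffs (14, 14).
For the simultaneous game, intersect best replies.
Union's best replies: Soft→N3; Firm→N3; Hard→N2.
Management's best replies: N1→Soft; N2→Firm; N3→Firm; N4→Firm; N5→Hard.
The unique mutual best reply is (N3, Firm), giving (14, 14).
Management earns 14 sequentially versus 14 at the Nash outcome: unchanged.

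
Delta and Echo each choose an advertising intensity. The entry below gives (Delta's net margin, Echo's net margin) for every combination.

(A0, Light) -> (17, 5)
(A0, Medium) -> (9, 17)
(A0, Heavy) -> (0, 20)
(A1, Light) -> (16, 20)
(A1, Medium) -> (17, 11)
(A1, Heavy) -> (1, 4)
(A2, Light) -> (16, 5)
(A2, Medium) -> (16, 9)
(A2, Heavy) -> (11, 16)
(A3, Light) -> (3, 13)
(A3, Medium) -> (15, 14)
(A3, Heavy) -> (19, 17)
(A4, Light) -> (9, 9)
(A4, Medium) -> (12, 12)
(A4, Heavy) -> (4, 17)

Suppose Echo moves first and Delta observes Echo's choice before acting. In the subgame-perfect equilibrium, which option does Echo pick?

Delta best-responds to each possible Echo move:
- Light: BR = A0, leader payoff 5.
- Medium: BR = A1, leader payoff 11.
- Heavy: BR = A3, leader payoff 17.
Among 5, 11, 17, the best is 17 at Heavy. Subgame-perfect outcome: (A3, Heavy) with payoffs (19, 17).

Heavy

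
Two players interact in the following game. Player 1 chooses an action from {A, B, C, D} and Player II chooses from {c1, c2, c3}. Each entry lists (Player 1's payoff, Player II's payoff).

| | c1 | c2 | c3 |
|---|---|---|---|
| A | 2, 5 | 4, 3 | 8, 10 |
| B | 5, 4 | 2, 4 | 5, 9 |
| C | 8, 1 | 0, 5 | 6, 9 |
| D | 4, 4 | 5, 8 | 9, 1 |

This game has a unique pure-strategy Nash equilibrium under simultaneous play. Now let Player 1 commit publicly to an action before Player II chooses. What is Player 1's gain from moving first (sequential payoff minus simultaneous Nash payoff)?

Player II best-responds to each possible Player 1 move:
- A: BR = c3, leader payoff 8.
- B: BR = c3, leader payoff 5.
- C: BR = c3, leader payoff 6.
- D: BR = c2, leader payoff 5.
Maximizing over 8, 5, 6, 5, Player 1 chooses A. Subgame-perfect outcome: (A, c3) with payoffs (8, 10).
Under simultaneous play:
Player 1's best replies: c1→C; c2→D; c3→D.
Player II's best replies: A→c3; B→c3; C→c3; D→c2.
The unique mutual best reply is (D, c2), giving (5, 8).
Player 1's commitment gain: 8 − 5 = 3.

3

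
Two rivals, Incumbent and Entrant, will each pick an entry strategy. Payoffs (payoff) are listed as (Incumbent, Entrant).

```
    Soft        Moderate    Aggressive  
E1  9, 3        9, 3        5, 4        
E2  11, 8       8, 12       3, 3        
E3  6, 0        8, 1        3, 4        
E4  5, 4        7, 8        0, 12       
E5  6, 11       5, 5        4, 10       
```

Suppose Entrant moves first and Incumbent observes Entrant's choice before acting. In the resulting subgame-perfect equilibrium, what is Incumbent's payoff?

11

Backward induction with Entrant moving first.
- Soft → Incumbent plays E2 (best of 9, 11, 6, 5, 6); Entrant gets 8.
- Moderate → Incumbent plays E1 (best of 9, 8, 8, 7, 5); Entrant gets 3.
- Aggressive → Incumbent plays E1 (best of 5, 3, 3, 0, 4); Entrant gets 4.
Maximizing over 8, 3, 4, Entrant chooses Soft. Subgame-perfect outcome: (E2, Soft) with payoffs (11, 8).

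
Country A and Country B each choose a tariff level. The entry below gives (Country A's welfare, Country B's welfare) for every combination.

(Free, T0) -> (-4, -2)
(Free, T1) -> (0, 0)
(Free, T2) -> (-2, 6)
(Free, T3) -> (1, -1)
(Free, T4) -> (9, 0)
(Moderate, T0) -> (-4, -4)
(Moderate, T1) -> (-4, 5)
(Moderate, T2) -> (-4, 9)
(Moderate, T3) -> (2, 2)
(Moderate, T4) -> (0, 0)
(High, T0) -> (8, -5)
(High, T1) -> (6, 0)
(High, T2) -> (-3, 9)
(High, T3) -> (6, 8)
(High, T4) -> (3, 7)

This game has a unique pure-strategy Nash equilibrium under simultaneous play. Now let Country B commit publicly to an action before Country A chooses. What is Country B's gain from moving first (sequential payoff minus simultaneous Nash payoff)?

Country A best-responds to each possible Country B move:
- T0: BR = High, leader payoff -5.
- T1: BR = High, leader payoff 0.
- T2: BR = Free, leader payoff 6.
- T3: BR = High, leader payoff 8.
- T4: BR = Free, leader payoff 0.
Among -5, 0, 6, 8, 0, the best is 8 at T3. Subgame-perfect outcome: (High, T3) with payoffs (6, 8).
For the simultaneous game, intersect best replies.
Country A's best replies: T0→High; T1→High; T2→Free; T3→High; T4→Free.
Country B's best replies: Free→T2; Moderate→T2; High→T2.
The unique mutual best reply is (Free, T2), giving (-2, 6).
Country B's commitment gain: 8 − 6 = 2.

2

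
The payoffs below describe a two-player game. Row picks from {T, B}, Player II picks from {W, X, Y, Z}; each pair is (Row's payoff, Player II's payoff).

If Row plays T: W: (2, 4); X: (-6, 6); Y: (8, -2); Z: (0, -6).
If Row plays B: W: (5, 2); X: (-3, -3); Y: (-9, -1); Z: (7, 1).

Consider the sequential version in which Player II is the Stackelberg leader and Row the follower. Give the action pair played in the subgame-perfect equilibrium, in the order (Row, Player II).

Row best-responds to each possible Player II move:
- W: BR = B, leader payoff 2.
- X: BR = B, leader payoff -3.
- Y: BR = T, leader payoff -2.
- Z: BR = B, leader payoff 1.
Player II's induced payoffs are 2, -3, -2, 1, so Player II commits to W. Subgame-perfect outcome: (B, W) with payoffs (5, 2).

(B, W)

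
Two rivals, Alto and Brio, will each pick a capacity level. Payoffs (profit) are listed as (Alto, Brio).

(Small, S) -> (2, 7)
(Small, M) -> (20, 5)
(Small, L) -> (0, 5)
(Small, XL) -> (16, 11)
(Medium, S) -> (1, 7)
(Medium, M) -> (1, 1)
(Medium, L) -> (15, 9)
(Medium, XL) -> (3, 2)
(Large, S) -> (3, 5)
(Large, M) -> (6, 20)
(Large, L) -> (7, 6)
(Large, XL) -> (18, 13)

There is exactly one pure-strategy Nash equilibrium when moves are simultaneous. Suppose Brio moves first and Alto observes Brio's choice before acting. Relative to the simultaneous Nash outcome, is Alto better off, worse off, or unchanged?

better off

Alto best-responds to each possible Brio move:
- S → Alto plays Large (best of 2, 1, 3); Brio gets 5.
- M → Alto plays Small (best of 20, 1, 6); Brio gets 5.
- L → Alto plays Medium (best of 0, 15, 7); Brio gets 9.
- XL → Alto plays Large (best of 16, 3, 18); Brio gets 13.
Brio's induced payoffs are 5, 5, 9, 13, so Brio commits to XL. Subgame-perfect outcome: (Large, XL) with payoffs (18, 13).
Under simultaneous play:
Alto's best replies: S→Large; M→Small; L→Medium; XL→Large.
Brio's best replies: Small→XL; Medium→L; Large→M.
Only (Medium, L) has each player best-responding; Nash payoffs (15, 9).
Alto earns 18 sequentially versus 15 at the Nash outcome: better off.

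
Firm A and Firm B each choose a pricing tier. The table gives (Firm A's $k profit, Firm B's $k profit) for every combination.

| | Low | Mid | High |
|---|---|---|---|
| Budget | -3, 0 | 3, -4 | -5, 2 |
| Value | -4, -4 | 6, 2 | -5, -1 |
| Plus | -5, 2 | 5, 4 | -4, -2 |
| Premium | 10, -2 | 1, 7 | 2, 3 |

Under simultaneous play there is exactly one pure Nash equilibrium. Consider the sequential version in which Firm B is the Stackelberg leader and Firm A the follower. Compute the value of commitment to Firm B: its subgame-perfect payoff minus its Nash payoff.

1

Firm A best-responds to each possible Firm B move:
- Low → Firm A plays Premium (best of -3, -4, -5, 10); Firm B gets -2.
- Mid → Firm A plays Value (best of 3, 6, 5, 1); Firm B gets 2.
- High → Firm A plays Premium (best of -5, -5, -4, 2); Firm B gets 3.
Among -2, 2, 3, the best is 3 at High. Subgame-perfect outcome: (Premium, High) with payoffs (2, 3).
For the simultaneous game, intersect best replies.
Firm A's best replies: Low→Premium; Mid→Value; High→Premium.
Firm B's best replies: Budget→High; Value→Mid; Plus→Mid; Premium→Mid.
Only (Value, Mid) has each player best-responding; Nash payoffs (6, 2).
Firm B's commitment gain: 3 − 2 = 1.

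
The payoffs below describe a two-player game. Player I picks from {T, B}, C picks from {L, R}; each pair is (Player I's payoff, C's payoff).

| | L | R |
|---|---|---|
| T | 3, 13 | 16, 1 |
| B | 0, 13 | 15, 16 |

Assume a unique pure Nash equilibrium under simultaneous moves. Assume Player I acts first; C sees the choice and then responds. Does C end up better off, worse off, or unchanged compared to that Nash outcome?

better off

Solve by backward induction (Player I leads).
- T: BR = L, leader payoff 3.
- B: BR = R, leader payoff 15.
Among 3, 15, the best is 15 at B. Subgame-perfect outcome: (B, R) with payoffs (15, 16).
Under simultaneous play:
Player I's best replies: L→T; R→T.
C's best replies: T→L; B→R.
Only (T, L) has each player best-responding; Nash payoffs (3, 13).
C earns 16 sequentially versus 13 at the Nash outcome: better off.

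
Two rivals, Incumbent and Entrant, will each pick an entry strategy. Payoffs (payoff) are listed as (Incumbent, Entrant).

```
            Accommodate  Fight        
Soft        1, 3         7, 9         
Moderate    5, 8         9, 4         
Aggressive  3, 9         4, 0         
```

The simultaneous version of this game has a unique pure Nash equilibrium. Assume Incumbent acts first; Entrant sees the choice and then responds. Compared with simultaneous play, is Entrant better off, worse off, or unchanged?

Backward induction with Incumbent moving first.
- Soft → Entrant plays Fight (best of 3, 9); Incumbent gets 7.
- Moderate → Entrant plays Accommodate (best of 8, 4); Incumbent gets 5.
- Aggressive → Entrant plays Accommodate (best of 9, 0); Incumbent gets 3.
Maximizing over 7, 5, 3, Incumbent chooses Soft. Subgame-perfect outcome: (Soft, Fight) with payoffs (7, 9).
For the simultaneous game, intersect best replies.
Incumbent's best replies: Accommodate→Moderate; Fight→Moderate.
Entrant's best replies: Soft→Fight; Moderate→Accommodate; Aggressive→Accommodate.
Only (Moderate, Accommodate) has each player best-responding; Nash payoffs (5, 8).
Entrant earns 9 sequentially versus 8 at the Nash outcome: better off.

better off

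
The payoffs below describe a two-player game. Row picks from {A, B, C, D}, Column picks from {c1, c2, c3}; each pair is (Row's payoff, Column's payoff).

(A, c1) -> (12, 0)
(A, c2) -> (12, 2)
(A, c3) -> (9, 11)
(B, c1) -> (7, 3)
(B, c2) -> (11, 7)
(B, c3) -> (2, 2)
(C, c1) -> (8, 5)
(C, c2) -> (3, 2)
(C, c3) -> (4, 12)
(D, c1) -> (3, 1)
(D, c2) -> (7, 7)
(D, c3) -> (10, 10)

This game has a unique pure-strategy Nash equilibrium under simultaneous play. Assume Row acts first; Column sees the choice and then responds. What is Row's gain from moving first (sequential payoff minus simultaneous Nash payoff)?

1

Column best-responds to each possible Row move:
- A: BR = c3, leader payoff 9.
- B: BR = c2, leader payoff 11.
- C: BR = c3, leader payoff 4.
- D: BR = c3, leader payoff 10.
Maximizing over 9, 11, 4, 10, Row chooses B. Subgame-perfect outcome: (B, c2) with payoffs (11, 7).
For the simultaneous game, intersect best replies.
Row's best replies: c1→A; c2→A; c3→D.
Column's best replies: A→c3; B→c2; C→c3; D→c3.
Only (D, c3) has each player best-responding; Nash payoffs (10, 10).
Row's commitment gain: 11 − 10 = 1.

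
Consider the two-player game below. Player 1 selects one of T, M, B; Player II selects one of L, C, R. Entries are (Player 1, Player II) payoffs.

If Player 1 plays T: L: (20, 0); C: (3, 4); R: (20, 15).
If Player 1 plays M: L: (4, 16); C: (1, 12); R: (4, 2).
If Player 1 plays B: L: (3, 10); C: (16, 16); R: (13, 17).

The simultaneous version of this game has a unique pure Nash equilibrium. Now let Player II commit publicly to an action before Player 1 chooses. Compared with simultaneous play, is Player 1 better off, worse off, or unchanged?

worse off

Backward induction with Player II moving first.
- L: Player 1 compares 20, 4, 3 and picks T; Player II would get 0.
- C: Player 1 compares 3, 1, 16 and picks B; Player II would get 16.
- R: Player 1 compares 20, 4, 13 and picks T; Player II would get 15.
Among 0, 16, 15, the best is 16 at C. Subgame-perfect outcome: (B, C) with payoffs (16, 16).
For the simultaneous game, intersect best replies.
Player 1's best replies: L→T; C→B; R→T.
Player II's best replies: T→R; M→L; B→R.
Only (T, R) has each player best-responding; Nash payoffs (20, 15).
Player 1 earns 16 sequentially versus 20 at the Nash outcome: worse off.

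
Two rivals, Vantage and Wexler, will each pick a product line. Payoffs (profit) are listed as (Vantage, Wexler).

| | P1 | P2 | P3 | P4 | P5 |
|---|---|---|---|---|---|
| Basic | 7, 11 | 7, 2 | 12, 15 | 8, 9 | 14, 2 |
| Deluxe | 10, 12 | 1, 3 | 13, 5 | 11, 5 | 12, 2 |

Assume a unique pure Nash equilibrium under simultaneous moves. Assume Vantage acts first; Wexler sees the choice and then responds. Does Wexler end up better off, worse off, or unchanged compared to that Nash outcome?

Work backward from Wexler's decision.
- Basic: BR = P3, leader payoff 12.
- Deluxe: BR = P1, leader payoff 10.
Vantage's induced payoffs are 12, 10, so Vantage commits to Basic. Subgame-perfect outcome: (Basic, P3) with payoffs (12, 15).
For the simultaneous game, intersect best replies.
Vantage's best replies: P1→Deluxe; P2→Basic; P3→Deluxe; P4→Deluxe; P5→Basic.
Wexler's best replies: Basic→P3; Deluxe→P1.
The unique mutual best reply is (Deluxe, P1), giving (10, 12).
Wexler earns 15 sequentially versus 12 at the Nash outcome: better off.

better off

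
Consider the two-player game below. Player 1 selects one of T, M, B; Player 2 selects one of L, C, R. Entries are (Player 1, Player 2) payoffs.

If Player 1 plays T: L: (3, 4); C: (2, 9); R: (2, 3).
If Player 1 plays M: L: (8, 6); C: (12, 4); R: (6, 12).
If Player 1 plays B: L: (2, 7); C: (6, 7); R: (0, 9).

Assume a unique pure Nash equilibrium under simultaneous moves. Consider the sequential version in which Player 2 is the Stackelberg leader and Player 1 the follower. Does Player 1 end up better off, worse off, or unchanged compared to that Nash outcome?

unchanged

Solve by backward induction (Player 2 leads).
- L → Player 1 plays M (best of 3, 8, 2); Player 2 gets 6.
- C → Player 1 plays M (best of 2, 12, 6); Player 2 gets 4.
- R → Player 1 plays M (best of 2, 6, 0); Player 2 gets 12.
Among 6, 4, 12, the best is 12 at R. Subgame-perfect outcome: (M, R) with payoffs (6, 12).
For the simultaneous game, intersect best replies.
Player 1's best replies: L→M; C→M; R→M.
Player 2's best replies: T→C; M→R; B→R.
The unique mutual best reply is (M, R), giving (6, 12).
Player 1 earns 6 sequentially versus 6 at the Nash outcome: unchanged.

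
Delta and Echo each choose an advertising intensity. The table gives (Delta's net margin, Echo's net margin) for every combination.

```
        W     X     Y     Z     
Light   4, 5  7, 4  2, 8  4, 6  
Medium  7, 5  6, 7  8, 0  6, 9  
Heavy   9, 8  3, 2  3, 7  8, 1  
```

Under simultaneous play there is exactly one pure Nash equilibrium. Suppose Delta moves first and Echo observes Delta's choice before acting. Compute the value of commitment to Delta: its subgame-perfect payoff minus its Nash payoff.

0

Solve by backward induction (Delta leads).
- Light: Echo compares 5, 4, 8, 6 and picks Y; Delta would get 2.
- Medium: Echo compares 5, 7, 0, 9 and picks Z; Delta would get 6.
- Heavy: Echo compares 8, 2, 7, 1 and picks W; Delta would get 9.
Among 2, 6, 9, the best is 9 at Heavy. Subgame-perfect outcome: (Heavy, W) with payoffs (9, 8).
Now find the simultaneous Nash equilibrium.
Delta's best replies: W→Heavy; X→Light; Y→Medium; Z→Heavy.
Echo's best replies: Light→Y; Medium→Z; Heavy→W.
Only (Heavy, W) has each player best-responding; Nash payoffs (9, 8).
Delta's commitment gain: 9 − 9 = 0.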